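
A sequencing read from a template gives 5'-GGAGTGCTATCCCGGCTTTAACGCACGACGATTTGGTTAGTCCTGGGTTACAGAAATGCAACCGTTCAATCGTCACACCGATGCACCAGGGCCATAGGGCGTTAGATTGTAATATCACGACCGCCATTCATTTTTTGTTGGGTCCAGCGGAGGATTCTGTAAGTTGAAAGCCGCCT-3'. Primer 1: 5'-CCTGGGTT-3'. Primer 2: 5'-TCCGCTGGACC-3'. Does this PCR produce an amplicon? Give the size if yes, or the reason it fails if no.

Yes — a 110 bp product.

Primer 1 (CCTGGGTT) matches the top strand at positions 42–49; it acts as a forward primer.
Primer 2's reverse complement is GGTCCAGCGGA, matching the top strand at positions 141–151; it acts as a reverse primer.
The 3' ends face each other across positions 42–151, giving a 110 bp product.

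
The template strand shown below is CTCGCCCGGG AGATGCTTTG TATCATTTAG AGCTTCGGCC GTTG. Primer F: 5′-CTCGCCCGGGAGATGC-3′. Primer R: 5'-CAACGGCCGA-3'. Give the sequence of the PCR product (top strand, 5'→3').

5'-CTCGCCCGGGAGATGCTTTGTATCATTTAGAGCTTCGGCCGTTG-3'

Scanning the template, CTCGCCCGGGAGATGC occurs at positions 1–16; this primer anneals to the bottom strand there with its 3' end pointing downstream.
The reverse primer's reverse complement is TCGGCCGTTG, which matches the template at positions 35–44.
The product is the template from position 1 through 44 (44 bp).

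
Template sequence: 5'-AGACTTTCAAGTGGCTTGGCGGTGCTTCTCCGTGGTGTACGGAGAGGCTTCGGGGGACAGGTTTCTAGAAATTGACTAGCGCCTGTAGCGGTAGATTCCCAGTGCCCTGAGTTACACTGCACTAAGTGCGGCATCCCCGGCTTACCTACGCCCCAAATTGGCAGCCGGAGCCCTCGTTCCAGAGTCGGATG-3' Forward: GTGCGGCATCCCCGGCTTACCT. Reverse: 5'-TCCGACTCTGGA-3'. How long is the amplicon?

The forward primer matches the template at positions 126–147.
Taking the reverse complement of TCCGACTCTGGA gives TCCAGAGTCGGA, found at positions 178–189 on the template; the primer anneals here to the top strand with its 3' end pointing upstream.
Amplicon spans positions 126–189: 64 bp.

64 bp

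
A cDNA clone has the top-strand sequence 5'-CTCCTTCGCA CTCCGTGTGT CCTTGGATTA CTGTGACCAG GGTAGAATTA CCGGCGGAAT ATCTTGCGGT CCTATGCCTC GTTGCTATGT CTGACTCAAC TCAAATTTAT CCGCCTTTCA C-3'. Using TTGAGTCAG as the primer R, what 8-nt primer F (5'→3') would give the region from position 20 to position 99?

5'-TCCTTGGA-3'

The reverse primer's reverse complement CTGACTCAA matches the template at positions 91–99; the product starts at position 20.
The forward primer is identical to the top strand over positions 20–27: TCCTTGGA.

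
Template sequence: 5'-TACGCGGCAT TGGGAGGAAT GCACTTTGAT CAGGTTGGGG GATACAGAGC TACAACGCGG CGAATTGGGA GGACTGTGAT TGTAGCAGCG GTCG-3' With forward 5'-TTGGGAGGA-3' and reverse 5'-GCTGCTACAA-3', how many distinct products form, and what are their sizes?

Two products: 80 bp, 25 bp

The forward primer TTGGGAGGA matches the top strand at positions 10–18, 65–73.
The reverse primer's reverse complement is TTGTAGCAGC, matching at positions 80–89.
Each forward site pairs with the reverse site to give a product ending at position 89: sizes 80, 25 bp.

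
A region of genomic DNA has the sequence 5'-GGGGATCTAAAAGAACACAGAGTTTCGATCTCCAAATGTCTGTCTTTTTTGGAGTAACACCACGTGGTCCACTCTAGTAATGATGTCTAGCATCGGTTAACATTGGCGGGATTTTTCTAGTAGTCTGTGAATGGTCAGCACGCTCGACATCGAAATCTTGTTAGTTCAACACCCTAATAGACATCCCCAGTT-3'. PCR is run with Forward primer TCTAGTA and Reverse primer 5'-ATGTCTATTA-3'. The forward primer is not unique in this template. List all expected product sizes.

The forward primer TCTAGTA matches the top strand at positions 73–79, 116–122.
The reverse primer's reverse complement is TAATAGACAT, matching at positions 175–184.
Each forward site pairs with the reverse site to give a product ending at position 184: sizes 112, 69 bp.

112 bp, 69 bp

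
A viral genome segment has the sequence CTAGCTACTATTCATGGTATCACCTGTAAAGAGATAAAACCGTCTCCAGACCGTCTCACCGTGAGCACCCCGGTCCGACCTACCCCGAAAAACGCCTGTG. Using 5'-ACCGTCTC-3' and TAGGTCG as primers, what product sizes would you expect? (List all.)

The forward primer ACCGTCTC matches the top strand at positions 39–46, 50–57.
The reverse primer's reverse complement is CGACCTA, matching at positions 76–82.
Each forward site pairs with the reverse site to give a product ending at position 82: sizes 44, 33 bp.

44 bp, 33 bp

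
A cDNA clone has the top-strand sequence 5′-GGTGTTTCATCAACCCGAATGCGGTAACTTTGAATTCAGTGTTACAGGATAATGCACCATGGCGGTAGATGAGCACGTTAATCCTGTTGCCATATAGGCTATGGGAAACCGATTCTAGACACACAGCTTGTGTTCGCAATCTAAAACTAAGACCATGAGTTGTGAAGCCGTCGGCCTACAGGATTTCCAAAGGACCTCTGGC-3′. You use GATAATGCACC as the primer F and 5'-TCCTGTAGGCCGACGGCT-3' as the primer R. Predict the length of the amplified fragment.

The forward primer matches the template at positions 48–58.
The reverse primer's reverse complement is AGCCGTCGGCCTACAGGA, which matches the template at positions 166–183.
The product runs from position 48 to position 183, so its length is 183 − 48 + 1 = 136 bp.

136 bp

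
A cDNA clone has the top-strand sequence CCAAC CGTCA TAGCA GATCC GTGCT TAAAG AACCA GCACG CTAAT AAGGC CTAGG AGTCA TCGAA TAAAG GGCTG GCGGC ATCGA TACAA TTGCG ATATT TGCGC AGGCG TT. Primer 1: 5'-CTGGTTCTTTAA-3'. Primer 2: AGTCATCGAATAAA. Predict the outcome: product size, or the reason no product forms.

No product — the primers' 3' ends point away from each other.

Primer 1 (CTGGTTCTTTAA) has reverse complement TTAAAGAACCAG, which matches the top strand at positions 25–36; primer 1 anneals to the top strand there with its 3' end pointing upstream toward position 25.
Primer 2 (AGTCATCGAATAAA) matches the top strand directly at positions 56–69; it anneals to the bottom strand with its 3' end pointing downstream toward position 69.
The 3' ends diverge (primer 1 extends toward position 1, primer 2 toward position 112), so the primers never converge on a shared product.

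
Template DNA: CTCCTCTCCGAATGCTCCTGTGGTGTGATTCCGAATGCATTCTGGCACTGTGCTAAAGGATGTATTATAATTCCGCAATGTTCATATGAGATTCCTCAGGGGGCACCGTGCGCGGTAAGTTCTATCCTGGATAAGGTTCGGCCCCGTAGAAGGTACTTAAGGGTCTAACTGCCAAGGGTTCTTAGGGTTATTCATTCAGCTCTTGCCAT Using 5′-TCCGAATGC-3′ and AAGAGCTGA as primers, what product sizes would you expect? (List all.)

198 bp, 175 bp

The forward primer TCCGAATGC matches the top strand at positions 7–15, 30–38.
The reverse primer's reverse complement is TCAGCTCTT, matching at positions 196–204.
Each forward site pairs with the reverse site to give a product ending at position 204: sizes 198, 175 bp.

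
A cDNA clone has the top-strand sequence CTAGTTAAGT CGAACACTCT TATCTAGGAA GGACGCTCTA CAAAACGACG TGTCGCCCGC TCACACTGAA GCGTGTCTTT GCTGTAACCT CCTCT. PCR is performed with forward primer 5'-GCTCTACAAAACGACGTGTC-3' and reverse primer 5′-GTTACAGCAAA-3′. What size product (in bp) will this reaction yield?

54 bp

Forward primer GCTCTACAAAACGACGTGTC is found on the top strand at positions 35–54.
Reverse complement of the reverse primer: TTTGCTGTAAC. This occurs on the top strand at positions 78–88.
Amplicon spans positions 35–88: 54 bp.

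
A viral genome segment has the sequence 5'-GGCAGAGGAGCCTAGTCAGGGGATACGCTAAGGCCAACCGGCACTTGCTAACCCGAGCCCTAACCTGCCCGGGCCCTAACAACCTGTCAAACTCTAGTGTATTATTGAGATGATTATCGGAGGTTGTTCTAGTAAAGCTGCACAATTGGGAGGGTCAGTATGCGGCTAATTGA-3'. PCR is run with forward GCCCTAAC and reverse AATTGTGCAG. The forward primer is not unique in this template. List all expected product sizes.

The forward primer GCCCTAAC matches the top strand at positions 57–64, 73–80.
The reverse primer's reverse complement is CTGCACAATT, matching at positions 138–147.
Each forward site pairs with the reverse site to give a product ending at position 147: sizes 91, 75 bp.

91 bp, 75 bp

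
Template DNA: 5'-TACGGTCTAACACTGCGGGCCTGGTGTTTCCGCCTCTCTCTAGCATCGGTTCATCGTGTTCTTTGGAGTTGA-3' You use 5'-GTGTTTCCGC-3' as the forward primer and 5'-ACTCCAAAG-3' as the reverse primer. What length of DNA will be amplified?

Scanning the template, GTGTTTCCGC occurs at positions 24–33; this primer anneals to the bottom strand there with its 3' end pointing downstream.
Reverse complement of the reverse primer: CTTTGGAGT. This occurs on the top strand at positions 61–69.
Product length = (reverse-primer end) − (forward-primer start) + 1 = 69 − 24 + 1 = 46 bp.

46 bp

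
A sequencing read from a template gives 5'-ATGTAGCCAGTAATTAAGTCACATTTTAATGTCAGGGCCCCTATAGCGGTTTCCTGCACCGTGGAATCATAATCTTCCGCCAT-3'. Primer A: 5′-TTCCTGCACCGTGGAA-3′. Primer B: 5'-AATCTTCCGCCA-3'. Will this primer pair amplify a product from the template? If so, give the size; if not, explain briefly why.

Primer A (TTCCTGCACCGTGGAA) matches the top strand at positions 51–66 (3' end points downstream).
Primer B (AATCTTCCGCCA) also matches the top strand directly, at positions 71–82 — its reverse complement TGGCGGAAGATT is not present.
Both primers anneal to the bottom strand with 3' ends pointing the same way, so neither can prime synthesis back toward the other.

No product — both primers anneal to the same strand and extend in the same direction.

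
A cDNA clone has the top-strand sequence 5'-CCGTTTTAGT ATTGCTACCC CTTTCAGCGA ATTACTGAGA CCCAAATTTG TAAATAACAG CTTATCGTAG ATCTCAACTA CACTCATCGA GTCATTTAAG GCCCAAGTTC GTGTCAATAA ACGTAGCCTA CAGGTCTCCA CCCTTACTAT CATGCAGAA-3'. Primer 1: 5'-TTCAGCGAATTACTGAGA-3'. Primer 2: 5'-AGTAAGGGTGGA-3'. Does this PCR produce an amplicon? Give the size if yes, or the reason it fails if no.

Yes — a 126 bp product.

Primer 1 (TTCAGCGAATTACTGAGA) matches the top strand at positions 23–40; it acts as a forward primer.
Primer 2's reverse complement is TCCACCCTTACT, matching the top strand at positions 137–148; it acts as a reverse primer.
The 3' ends face each other across positions 23–148, giving a 126 bp product.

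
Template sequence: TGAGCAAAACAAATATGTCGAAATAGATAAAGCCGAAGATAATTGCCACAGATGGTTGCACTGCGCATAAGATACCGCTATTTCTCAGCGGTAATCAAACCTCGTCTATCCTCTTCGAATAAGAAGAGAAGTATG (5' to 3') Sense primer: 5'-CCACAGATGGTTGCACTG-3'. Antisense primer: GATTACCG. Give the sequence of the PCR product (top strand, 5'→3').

5'-CCACAGATGGTTGCACTGCGCATAAGATACCGCTATTTCTCAGCGGTAATC-3'

Forward primer CCACAGATGGTTGCACTG is found on the top strand at positions 46–63.
Taking the reverse complement of GATTACCG gives CGGTAATC, found at positions 89–96 on the template; the primer anneals here to the top strand with its 3' end pointing upstream.
The product is the template from position 46 through 96 (51 bp).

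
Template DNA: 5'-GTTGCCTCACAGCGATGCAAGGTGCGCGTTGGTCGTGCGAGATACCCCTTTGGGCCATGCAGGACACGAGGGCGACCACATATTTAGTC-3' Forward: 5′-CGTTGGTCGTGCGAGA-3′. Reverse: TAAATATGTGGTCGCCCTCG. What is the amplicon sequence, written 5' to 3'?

5'-CGTTGGTCGTGCGAGATACCCCTTTGGGCCATGCAGGACACGAGGGCGACCACATATTTA-3'

Forward primer CGTTGGTCGTGCGAGA is found on the top strand at positions 27–42.
Reverse complement of the reverse primer: CGAGGGCGACCACATATTTA. This occurs on the top strand at positions 67–86.
The product is the template from position 27 through 86 (60 bp).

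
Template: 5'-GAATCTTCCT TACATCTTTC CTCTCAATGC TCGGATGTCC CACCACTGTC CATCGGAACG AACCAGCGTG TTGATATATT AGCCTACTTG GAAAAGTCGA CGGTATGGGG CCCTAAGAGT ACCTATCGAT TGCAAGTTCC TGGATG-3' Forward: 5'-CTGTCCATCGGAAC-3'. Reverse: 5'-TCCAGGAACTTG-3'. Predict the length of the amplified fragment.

99 bp

Scanning the template, CTGTCCATCGGAAC occurs at positions 46–59; this primer anneals to the bottom strand there with its 3' end pointing downstream.
Taking the reverse complement of TCCAGGAACTTG gives CAAGTTCCTGGA, found at positions 133–144 on the template; the primer anneals here to the top strand with its 3' end pointing upstream.
Product length = (reverse-primer end) − (forward-primer start) + 1 = 144 − 46 + 1 = 99 bp.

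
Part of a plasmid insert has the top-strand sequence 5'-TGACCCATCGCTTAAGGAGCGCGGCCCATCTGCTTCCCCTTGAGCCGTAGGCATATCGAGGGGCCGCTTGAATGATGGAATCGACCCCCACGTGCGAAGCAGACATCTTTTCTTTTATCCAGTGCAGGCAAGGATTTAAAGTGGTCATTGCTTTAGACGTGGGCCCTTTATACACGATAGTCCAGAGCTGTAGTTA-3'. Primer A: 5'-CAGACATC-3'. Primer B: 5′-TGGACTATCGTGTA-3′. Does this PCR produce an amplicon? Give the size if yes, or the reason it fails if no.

Primer A (CAGACATC) matches the top strand at positions 100–107; it acts as a forward primer.
Primer B's reverse complement is TACACGATAGTCCA, matching the top strand at positions 171–184; it acts as a reverse primer.
The 3' ends face each other across positions 100–184, giving an 85 bp product.

Yes — an 85 bp product.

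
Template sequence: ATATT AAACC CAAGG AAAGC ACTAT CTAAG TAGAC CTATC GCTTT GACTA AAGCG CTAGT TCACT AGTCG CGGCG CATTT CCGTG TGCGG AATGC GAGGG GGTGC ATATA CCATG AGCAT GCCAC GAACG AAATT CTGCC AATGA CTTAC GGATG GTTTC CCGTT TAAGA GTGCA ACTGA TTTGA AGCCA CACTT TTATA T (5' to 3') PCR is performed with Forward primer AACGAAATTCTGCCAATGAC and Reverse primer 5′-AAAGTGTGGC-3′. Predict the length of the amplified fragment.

70 bp

Scanning the template, AACGAAATTCTGCCAATGAC occurs at positions 127–146; this primer anneals to the bottom strand there with its 3' end pointing downstream.
The reverse primer's reverse complement is GCCACACTTT, which matches the template at positions 187–196.
Amplicon spans positions 127–196: 70 bp.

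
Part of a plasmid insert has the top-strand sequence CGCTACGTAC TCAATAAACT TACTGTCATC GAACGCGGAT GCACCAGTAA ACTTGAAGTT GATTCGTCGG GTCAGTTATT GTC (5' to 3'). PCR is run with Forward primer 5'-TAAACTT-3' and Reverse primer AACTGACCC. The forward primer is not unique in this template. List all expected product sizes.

The forward primer TAAACTT matches the top strand at positions 15–21, 48–54.
The reverse primer's reverse complement is GGGTCAGTT, matching at positions 69–77.
Each forward site pairs with the reverse site to give a product ending at position 77: sizes 63, 30 bp.

63 bp, 30 bp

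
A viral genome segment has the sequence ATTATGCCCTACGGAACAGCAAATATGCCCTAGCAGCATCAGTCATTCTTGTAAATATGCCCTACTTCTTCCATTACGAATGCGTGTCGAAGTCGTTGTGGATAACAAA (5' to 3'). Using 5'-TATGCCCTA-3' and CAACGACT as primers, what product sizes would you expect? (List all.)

The forward primer TATGCCCTA matches the top strand at positions 3–11, 24–32, 56–64.
The reverse primer's reverse complement is AGTCGTTG, matching at positions 91–98.
Each forward site pairs with the reverse site to give a product ending at position 98: sizes 96, 75, 43 bp.

96 bp, 75 bp, 43 bp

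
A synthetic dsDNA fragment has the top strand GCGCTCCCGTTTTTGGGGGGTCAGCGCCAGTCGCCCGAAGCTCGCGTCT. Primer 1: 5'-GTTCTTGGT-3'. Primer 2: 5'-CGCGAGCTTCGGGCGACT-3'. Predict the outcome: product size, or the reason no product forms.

No product — primer 1 has no binding site in the template.

Primer 1 (GTTCTTGGT) does not match the top strand, and its reverse complement ACCAAGAAC does not match either.
With no annealing site for primer 1, no amplification occurs.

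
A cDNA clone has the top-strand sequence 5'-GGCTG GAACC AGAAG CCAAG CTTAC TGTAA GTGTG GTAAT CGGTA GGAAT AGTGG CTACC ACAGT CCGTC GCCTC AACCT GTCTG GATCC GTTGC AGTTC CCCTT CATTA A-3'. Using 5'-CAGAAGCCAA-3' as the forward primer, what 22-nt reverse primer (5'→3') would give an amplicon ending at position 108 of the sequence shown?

5'-ATGAAGGGGAACTGCAACGGAT-3'

The forward primer binds at positions 10–19; the product's 3' end on the top strand is position 108.
The reverse primer anneals to the top strand over positions 87–108, i.e. to ATCCGTTGCAGTTCCCCTTCAT.
Its sequence written 5'→3' is the reverse complement: ATGAAGGGGAACTGCAACGGAT.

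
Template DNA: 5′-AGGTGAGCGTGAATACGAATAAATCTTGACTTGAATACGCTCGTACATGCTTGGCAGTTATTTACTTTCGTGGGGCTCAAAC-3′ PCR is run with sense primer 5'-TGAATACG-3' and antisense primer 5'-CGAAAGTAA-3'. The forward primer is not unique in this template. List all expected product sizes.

The forward primer TGAATACG matches the top strand at positions 10–17, 32–39.
The reverse primer's reverse complement is TTACTTTCG, matching at positions 62–70.
Each forward site pairs with the reverse site to give a product ending at position 70: sizes 61, 39 bp.

61 bp, 39 bp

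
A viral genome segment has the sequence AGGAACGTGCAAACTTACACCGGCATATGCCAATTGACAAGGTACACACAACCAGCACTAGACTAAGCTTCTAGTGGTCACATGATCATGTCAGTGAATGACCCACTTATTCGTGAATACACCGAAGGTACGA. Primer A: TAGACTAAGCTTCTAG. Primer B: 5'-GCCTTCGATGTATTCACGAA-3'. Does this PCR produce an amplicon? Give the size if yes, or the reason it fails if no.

No product — primer B has no binding site in the template.

Primer B (GCCTTCGATGTATTCACGAA) does not match the top strand, and its reverse complement TTCGTGAATACATCGAAGGC does not match either.
With no annealing site for primer B, no amplification occurs.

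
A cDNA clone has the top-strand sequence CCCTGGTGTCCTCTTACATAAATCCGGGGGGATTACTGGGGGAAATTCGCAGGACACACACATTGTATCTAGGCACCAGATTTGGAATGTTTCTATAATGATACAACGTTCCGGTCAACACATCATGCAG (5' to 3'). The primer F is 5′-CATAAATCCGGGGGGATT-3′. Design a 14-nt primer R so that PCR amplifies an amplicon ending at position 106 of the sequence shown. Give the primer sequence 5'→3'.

5'-TTGTATCATTATAG-3'

The forward primer binds at positions 17–34; the product's 3' end on the top strand is position 106.
The reverse primer anneals to the top strand over positions 93–106, i.e. to CTATAATGATACAA.
Its sequence written 5'→3' is the reverse complement: TTGTATCATTATAG.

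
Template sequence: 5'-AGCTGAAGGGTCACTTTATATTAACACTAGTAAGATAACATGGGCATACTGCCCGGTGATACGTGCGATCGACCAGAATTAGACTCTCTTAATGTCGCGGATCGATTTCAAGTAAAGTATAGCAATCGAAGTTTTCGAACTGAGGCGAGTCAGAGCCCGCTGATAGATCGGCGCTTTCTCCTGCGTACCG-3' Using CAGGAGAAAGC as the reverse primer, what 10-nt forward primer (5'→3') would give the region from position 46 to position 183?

5'-ATACTGCCCG-3'

The reverse primer's reverse complement GCTTTCTCCTG matches the template at positions 173–183; the product starts at position 46.
The forward primer is identical to the top strand over positions 46–55: ATACTGCCCG.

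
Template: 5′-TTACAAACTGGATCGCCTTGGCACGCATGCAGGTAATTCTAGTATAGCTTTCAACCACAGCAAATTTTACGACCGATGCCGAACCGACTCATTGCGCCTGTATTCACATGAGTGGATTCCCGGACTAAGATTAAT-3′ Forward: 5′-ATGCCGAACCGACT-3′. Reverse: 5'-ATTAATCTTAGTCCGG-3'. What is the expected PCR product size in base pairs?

The forward primer matches the template at positions 76–89.
Reverse complement of the reverse primer: CCGGACTAAGATTAAT. This occurs on the top strand at positions 120–135.
Amplicon spans positions 76–135: 60 bp.

60 bp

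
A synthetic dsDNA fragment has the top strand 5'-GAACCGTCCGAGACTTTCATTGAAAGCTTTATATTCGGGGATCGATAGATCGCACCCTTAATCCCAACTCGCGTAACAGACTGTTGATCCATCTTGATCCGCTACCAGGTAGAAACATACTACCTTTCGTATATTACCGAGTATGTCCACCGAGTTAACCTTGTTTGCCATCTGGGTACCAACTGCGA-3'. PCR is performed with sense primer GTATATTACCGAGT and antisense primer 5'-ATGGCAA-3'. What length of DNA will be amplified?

Scanning the template, GTATATTACCGAGT occurs at positions 129–142; this primer anneals to the bottom strand there with its 3' end pointing downstream.
Reverse complement of the reverse primer: TTGCCAT. This occurs on the top strand at positions 165–171.
The product runs from position 129 to position 171, so its length is 171 − 129 + 1 = 43 bp.

43 bp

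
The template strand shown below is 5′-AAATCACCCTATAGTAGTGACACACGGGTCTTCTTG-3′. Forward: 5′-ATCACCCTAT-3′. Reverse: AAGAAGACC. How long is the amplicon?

33 bp

The forward primer matches the template at positions 3–12.
Taking the reverse complement of AAGAAGACC gives GGTCTTCTT, found at positions 27–35 on the template; the primer anneals here to the top strand with its 3' end pointing upstream.
Amplicon spans positions 3–35: 33 bp.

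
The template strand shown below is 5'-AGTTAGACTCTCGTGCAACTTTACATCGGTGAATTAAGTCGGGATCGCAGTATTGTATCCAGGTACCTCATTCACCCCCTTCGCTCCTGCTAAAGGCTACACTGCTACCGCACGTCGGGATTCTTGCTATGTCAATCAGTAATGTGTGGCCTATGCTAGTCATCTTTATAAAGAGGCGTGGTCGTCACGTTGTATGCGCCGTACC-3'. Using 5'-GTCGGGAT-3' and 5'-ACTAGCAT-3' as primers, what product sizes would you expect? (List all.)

The forward primer GTCGGGAT matches the top strand at positions 38–45, 114–121.
The reverse primer's reverse complement is ATGCTAGT, matching at positions 153–160.
Each forward site pairs with the reverse site to give a product ending at position 160: sizes 123, 47 bp.

123 bp, 47 bp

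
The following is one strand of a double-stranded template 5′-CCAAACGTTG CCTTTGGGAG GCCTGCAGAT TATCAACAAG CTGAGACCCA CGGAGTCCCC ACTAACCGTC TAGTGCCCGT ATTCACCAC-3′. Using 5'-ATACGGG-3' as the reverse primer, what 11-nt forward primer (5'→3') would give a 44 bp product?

5'-AGCTGAGACCC-3'

The reverse primer's reverse complement CCCGTAT matches the template at positions 76–82, so the product ends at position 82.
A 44 bp product then starts at position 82 − 44 + 1 = 39.
The forward primer is identical to the top strand there: AGCTGAGACCC.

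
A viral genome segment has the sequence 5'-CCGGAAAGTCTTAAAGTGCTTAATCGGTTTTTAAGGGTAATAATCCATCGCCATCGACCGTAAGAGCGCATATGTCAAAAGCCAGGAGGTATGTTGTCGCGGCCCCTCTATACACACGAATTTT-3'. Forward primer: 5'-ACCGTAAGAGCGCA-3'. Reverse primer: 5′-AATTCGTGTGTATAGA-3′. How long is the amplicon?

66 bp

The forward primer matches the template at positions 57–70.
The reverse primer's reverse complement is TCTATACACACGAATT, which matches the template at positions 107–122.
Product length = (reverse-primer end) − (forward-primer start) + 1 = 122 − 57 + 1 = 66 bp.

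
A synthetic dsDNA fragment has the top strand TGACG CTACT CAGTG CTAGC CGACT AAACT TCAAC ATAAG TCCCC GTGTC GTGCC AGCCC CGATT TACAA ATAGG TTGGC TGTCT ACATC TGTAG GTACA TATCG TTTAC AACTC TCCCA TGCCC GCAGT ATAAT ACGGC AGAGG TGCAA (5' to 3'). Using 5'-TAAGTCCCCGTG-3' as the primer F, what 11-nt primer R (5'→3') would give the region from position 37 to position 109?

The product's 3' end on the top strand is position 109.
The reverse primer anneals to the top strand over positions 99–109, i.e. to CATATCGTTTA.
Its sequence written 5'→3' is the reverse complement: TAAACGATATG.

5'-TAAACGATATG-3'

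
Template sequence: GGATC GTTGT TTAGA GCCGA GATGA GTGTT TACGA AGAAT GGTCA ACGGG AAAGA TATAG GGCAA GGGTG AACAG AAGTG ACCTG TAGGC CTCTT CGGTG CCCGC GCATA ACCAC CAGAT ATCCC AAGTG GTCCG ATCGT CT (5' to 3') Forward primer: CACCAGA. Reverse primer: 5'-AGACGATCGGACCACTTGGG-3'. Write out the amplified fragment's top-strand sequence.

Scanning the template, CACCAGA occurs at positions 113–119; this primer anneals to the bottom strand there with its 3' end pointing downstream.
Reverse complement of the reverse primer: CCCAAGTGGTCCGATCGTCT. This occurs on the top strand at positions 123–142.
The product is the template from position 113 through 142 (30 bp).

5'-CACCAGATATCCCAAGTGGTCCGATCGTCT-3'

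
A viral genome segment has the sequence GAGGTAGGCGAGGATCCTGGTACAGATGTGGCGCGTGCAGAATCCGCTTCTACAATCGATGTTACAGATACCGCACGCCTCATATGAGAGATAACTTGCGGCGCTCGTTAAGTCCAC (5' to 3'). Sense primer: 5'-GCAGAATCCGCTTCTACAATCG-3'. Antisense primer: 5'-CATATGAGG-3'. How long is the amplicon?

Forward primer GCAGAATCCGCTTCTACAATCG is found on the top strand at positions 37–58.
Taking the reverse complement of CATATGAGG gives CCTCATATG, found at positions 78–86 on the template; the primer anneals here to the top strand with its 3' end pointing upstream.
The product runs from position 37 to position 86, so its length is 86 − 37 + 1 = 50 bp.

50 bp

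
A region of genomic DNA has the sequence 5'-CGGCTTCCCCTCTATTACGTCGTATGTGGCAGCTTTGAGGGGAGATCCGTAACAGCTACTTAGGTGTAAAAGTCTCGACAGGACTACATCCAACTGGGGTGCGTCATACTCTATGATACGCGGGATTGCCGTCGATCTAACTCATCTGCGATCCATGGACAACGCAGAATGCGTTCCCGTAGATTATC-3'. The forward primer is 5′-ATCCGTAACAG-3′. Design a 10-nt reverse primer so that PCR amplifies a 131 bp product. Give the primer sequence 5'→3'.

5'-AACGCATTCT-3'

The forward primer binds at positions 45–55, so a 131 bp product ends at position 45 + 131 − 1 = 175.
The reverse primer anneals to the top strand over positions 166–175, i.e. to AGAATGCGTT.
Its sequence written 5'→3' is the reverse complement: AACGCATTCT.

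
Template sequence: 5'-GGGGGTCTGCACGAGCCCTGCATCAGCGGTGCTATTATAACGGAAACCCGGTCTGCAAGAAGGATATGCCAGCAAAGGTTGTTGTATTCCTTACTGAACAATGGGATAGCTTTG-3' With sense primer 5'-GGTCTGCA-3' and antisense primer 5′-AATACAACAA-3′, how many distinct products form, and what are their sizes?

Two products: 85 bp, 39 bp

The forward primer GGTCTGCA matches the top strand at positions 4–11, 50–57.
The reverse primer's reverse complement is TTGTTGTATT, matching at positions 79–88.
Each forward site pairs with the reverse site to give a product ending at position 88: sizes 85, 39 bp.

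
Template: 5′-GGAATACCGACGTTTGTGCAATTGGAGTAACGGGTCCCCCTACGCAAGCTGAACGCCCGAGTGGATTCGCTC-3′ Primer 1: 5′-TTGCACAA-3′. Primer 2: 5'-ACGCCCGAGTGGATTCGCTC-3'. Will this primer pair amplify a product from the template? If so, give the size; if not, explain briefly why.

No product — the primers' 3' ends point away from each other.

Primer 1 (TTGCACAA) has reverse complement TTGTGCAA, which matches the top strand at positions 14–21; primer 1 anneals to the top strand there with its 3' end pointing upstream toward position 14.
Primer 2 (ACGCCCGAGTGGATTCGCTC) matches the top strand directly at positions 53–72; it anneals to the bottom strand with its 3' end pointing downstream toward position 72.
The 3' ends diverge (primer 1 extends toward position 1, primer 2 toward position 72), so the primers never converge on a shared product.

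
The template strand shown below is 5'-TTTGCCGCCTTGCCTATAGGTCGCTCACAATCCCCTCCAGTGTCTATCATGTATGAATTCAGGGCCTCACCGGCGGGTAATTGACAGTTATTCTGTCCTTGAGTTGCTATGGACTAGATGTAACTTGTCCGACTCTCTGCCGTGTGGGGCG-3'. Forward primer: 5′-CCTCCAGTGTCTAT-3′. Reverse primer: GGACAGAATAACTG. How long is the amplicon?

65 bp

Forward primer CCTCCAGTGTCTAT is found on the top strand at positions 34–47.
Taking the reverse complement of GGACAGAATAACTG gives CAGTTATTCTGTCC, found at positions 85–98 on the template; the primer anneals here to the top strand with its 3' end pointing upstream.
Product length = (reverse-primer end) − (forward-primer start) + 1 = 98 − 34 + 1 = 65 bp.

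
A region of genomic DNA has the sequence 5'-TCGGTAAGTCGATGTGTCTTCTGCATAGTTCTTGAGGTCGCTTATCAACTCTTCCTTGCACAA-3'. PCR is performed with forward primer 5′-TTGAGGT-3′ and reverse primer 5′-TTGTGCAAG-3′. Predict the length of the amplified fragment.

32 bp

The forward primer matches the template at positions 32–38.
The reverse primer's reverse complement is CTTGCACAA, which matches the template at positions 55–63.
Amplicon spans positions 32–63: 32 bp.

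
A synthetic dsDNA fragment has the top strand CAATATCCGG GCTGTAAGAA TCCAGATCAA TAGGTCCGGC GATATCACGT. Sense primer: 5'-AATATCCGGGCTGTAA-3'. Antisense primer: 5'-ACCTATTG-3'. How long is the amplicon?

34 bp

Forward primer AATATCCGGGCTGTAA is found on the top strand at positions 2–17.
Taking the reverse complement of ACCTATTG gives CAATAGGT, found at positions 28–35 on the template; the primer anneals here to the top strand with its 3' end pointing upstream.
Amplicon spans positions 2–35: 34 bp.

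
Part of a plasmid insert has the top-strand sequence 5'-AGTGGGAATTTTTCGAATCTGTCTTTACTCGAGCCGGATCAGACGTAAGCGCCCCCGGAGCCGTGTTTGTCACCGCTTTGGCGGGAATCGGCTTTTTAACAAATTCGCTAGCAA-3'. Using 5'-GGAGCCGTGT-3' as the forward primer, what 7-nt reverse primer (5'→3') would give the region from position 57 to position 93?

The product's 3' end on the top strand is position 93.
The reverse primer anneals to the top strand over positions 87–93, i.e. to ATCGGCT.
Its sequence written 5'→3' is the reverse complement: AGCCGAT.

5'-AGCCGAT-3'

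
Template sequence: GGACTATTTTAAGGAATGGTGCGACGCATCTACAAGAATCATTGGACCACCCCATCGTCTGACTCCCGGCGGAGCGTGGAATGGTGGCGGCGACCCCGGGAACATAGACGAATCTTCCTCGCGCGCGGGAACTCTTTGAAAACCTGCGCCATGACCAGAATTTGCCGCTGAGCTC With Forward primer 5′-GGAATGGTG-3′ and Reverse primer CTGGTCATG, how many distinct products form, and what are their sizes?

The forward primer GGAATGGTG matches the top strand at positions 13–21, 78–86.
The reverse primer's reverse complement is CATGACCAG, matching at positions 150–158.
Each forward site pairs with the reverse site to give a product ending at position 158: sizes 146, 81 bp.

Two products: 146 bp, 81 bp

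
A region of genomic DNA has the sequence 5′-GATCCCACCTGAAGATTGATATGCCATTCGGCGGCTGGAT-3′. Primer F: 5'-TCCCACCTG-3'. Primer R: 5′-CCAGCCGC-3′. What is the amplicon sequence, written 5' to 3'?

The forward primer matches the template at positions 3–11.
Reverse complement of the reverse primer: GCGGCTGG. This occurs on the top strand at positions 31–38.
The product is the template from position 3 through 38 (36 bp).

5'-TCCCACCTGAAGATTGATATGCCATTCGGCGGCTGG-3'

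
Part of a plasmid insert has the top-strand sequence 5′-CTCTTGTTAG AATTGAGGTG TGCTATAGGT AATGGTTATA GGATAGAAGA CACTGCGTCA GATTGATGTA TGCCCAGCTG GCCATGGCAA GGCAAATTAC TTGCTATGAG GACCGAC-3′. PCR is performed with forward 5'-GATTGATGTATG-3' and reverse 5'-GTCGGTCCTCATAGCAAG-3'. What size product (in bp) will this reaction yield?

57 bp

Scanning the template, GATTGATGTATG occurs at positions 61–72; this primer anneals to the bottom strand there with its 3' end pointing downstream.
Reverse complement of the reverse primer: CTTGCTATGAGGACCGAC. This occurs on the top strand at positions 100–117.
Product length = (reverse-primer end) − (forward-primer start) + 1 = 117 − 61 + 1 = 57 bp.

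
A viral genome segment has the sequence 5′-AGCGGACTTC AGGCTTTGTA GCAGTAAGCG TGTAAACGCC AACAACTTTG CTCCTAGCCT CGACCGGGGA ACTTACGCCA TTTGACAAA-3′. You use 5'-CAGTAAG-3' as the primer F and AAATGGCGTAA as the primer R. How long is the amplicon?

62 bp

The forward primer matches the template at positions 22–28.
Taking the reverse complement of AAATGGCGTAA gives TTACGCCATTT, found at positions 73–83 on the template; the primer anneals here to the top strand with its 3' end pointing upstream.
The product runs from position 22 to position 83, so its length is 83 − 22 + 1 = 62 bp.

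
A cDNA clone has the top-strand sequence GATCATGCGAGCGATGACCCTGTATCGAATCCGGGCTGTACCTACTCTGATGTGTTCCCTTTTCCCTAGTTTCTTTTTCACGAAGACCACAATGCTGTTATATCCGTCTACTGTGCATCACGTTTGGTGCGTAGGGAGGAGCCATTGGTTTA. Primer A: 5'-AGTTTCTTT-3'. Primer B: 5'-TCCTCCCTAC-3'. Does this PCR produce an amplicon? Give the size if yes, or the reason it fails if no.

Yes — a 73 bp product.

Primer A (AGTTTCTTT) matches the top strand at positions 68–76; it acts as a forward primer.
Primer B's reverse complement is GTAGGGAGGA, matching the top strand at positions 131–140; it acts as a reverse primer.
The 3' ends face each other across positions 68–140, giving a 73 bp product.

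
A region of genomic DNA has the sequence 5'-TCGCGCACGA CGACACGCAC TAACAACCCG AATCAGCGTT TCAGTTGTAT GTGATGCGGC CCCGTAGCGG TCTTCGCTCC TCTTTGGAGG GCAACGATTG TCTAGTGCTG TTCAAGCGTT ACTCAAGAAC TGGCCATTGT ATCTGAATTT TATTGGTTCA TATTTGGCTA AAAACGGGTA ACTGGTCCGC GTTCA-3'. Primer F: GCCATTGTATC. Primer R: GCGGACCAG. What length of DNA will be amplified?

The forward primer matches the template at positions 133–143.
The reverse primer's reverse complement is CTGGTCCGC, which matches the template at positions 182–190.
Product length = (reverse-primer end) − (forward-primer start) + 1 = 190 − 133 + 1 = 58 bp.

58 bp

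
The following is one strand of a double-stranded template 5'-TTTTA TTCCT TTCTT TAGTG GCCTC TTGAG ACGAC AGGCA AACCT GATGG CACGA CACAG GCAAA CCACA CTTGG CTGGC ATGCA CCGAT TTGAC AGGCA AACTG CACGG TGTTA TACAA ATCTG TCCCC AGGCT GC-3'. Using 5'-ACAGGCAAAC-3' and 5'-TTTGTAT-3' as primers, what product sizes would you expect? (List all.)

The forward primer ACAGGCAAAC matches the top strand at positions 34–43, 57–66, 94–103.
The reverse primer's reverse complement is ATACAAA, matching at positions 115–121.
Each forward site pairs with the reverse site to give a product ending at position 121: sizes 88, 65, 28 bp.

88 bp, 65 bp, 28 bp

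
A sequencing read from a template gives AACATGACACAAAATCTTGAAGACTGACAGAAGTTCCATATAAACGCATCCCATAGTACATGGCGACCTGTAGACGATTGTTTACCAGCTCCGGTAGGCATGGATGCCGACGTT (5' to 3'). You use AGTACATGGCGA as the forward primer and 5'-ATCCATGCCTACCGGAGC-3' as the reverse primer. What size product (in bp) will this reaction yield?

Forward primer AGTACATGGCGA is found on the top strand at positions 55–66.
The reverse primer's reverse complement is GCTCCGGTAGGCATGGAT, which matches the template at positions 88–105.
Product length = (reverse-primer end) − (forward-primer start) + 1 = 105 − 55 + 1 = 51 bp.

51 bp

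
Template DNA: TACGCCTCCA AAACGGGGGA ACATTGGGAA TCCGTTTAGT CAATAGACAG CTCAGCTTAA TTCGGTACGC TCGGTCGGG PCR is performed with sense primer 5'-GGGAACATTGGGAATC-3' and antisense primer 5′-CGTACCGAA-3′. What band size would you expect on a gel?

53 bp

Scanning the template, GGGAACATTGGGAATC occurs at positions 17–32; this primer anneals to the bottom strand there with its 3' end pointing downstream.
Taking the reverse complement of CGTACCGAA gives TTCGGTACG, found at positions 61–69 on the template; the primer anneals here to the top strand with its 3' end pointing upstream.
Amplicon spans positions 17–69: 53 bp.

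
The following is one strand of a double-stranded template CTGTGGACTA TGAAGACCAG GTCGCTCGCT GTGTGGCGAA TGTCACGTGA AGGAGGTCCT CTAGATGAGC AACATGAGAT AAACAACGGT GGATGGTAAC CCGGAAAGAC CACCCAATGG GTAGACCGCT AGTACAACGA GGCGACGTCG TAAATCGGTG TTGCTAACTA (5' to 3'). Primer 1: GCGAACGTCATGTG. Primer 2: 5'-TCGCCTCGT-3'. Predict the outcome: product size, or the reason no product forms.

No product — primer 1 has no binding site in the template.

Primer 1 (GCGAACGTCATGTG) does not match the top strand, and its reverse complement CACATGACGTTCGC does not match either.
With no annealing site for primer 1, no amplification occurs.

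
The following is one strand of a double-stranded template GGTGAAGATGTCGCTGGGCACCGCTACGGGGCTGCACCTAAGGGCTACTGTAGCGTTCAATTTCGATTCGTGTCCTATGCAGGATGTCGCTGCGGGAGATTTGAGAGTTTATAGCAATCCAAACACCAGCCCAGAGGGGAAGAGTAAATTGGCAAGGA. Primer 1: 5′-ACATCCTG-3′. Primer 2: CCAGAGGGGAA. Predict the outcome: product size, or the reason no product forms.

No product — the primers' 3' ends point away from each other.

Primer 1 (ACATCCTG) has reverse complement CAGGATGT, which matches the top strand at positions 80–87; primer 1 anneals to the top strand there with its 3' end pointing upstream toward position 80.
Primer 2 (CCAGAGGGGAA) matches the top strand directly at positions 131–141; it anneals to the bottom strand with its 3' end pointing downstream toward position 141.
The 3' ends diverge (primer 1 extends toward position 1, primer 2 toward position 158), so the primers never converge on a shared product.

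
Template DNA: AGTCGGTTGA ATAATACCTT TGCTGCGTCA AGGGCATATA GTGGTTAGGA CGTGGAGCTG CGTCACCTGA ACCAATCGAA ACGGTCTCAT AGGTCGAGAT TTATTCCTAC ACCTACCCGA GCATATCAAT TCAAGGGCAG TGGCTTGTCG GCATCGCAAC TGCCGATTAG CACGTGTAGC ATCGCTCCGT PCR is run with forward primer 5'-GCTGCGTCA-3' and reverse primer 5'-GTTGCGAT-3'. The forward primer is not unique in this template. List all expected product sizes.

The forward primer GCTGCGTCA matches the top strand at positions 22–30, 57–65.
The reverse primer's reverse complement is ATCGCAAC, matching at positions 153–160.
Each forward site pairs with the reverse site to give a product ending at position 160: sizes 139, 104 bp.

139 bp, 104 bp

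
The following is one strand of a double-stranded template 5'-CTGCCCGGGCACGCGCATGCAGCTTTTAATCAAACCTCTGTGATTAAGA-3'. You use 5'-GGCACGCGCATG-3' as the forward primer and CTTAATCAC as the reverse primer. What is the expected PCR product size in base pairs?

Scanning the template, GGCACGCGCATG occurs at positions 8–19; this primer anneals to the bottom strand there with its 3' end pointing downstream.
The reverse primer's reverse complement is GTGATTAAG, which matches the template at positions 40–48.
Amplicon spans positions 8–48: 41 bp.

41 bp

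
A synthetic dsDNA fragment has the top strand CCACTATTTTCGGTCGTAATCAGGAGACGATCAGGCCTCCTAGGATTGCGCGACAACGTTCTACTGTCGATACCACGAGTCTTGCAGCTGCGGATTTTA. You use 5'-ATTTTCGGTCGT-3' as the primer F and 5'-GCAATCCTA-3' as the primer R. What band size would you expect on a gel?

44 bp

The forward primer matches the template at positions 6–17.
Reverse complement of the reverse primer: TAGGATTGC. This occurs on the top strand at positions 41–49.
Amplicon spans positions 6–49: 44 bp.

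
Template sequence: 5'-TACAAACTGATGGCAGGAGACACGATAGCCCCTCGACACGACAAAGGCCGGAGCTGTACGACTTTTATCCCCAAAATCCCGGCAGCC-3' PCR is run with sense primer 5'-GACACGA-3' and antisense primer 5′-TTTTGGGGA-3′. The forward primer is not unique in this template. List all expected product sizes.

The forward primer GACACGA matches the top strand at positions 19–25, 35–41.
The reverse primer's reverse complement is TCCCCAAAA, matching at positions 68–76.
Each forward site pairs with the reverse site to give a product ending at position 76: sizes 58, 42 bp.

58 bp, 42 bp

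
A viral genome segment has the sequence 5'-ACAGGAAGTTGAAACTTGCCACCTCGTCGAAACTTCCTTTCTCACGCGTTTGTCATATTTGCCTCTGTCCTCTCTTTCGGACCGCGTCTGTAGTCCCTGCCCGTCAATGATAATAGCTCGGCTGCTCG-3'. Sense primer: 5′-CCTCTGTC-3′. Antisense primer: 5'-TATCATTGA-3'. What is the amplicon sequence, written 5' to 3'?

5'-CCTCTGTCCTCTCTTTCGGACCGCGTCTGTAGTCCCTGCCCGTCAATGATA-3'

The forward primer matches the template at positions 62–69.
Taking the reverse complement of TATCATTGA gives TCAATGATA, found at positions 104–112 on the template; the primer anneals here to the top strand with its 3' end pointing upstream.
The product is the template from position 62 through 112 (51 bp).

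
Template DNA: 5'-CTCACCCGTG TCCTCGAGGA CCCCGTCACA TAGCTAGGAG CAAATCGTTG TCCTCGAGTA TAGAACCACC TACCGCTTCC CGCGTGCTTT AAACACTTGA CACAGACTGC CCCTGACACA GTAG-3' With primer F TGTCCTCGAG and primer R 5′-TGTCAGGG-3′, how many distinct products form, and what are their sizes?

Two products: 110 bp, 70 bp

The forward primer TGTCCTCGAG matches the top strand at positions 9–18, 49–58.
The reverse primer's reverse complement is CCCTGACA, matching at positions 111–118.
Each forward site pairs with the reverse site to give a product ending at position 118: sizes 110, 70 bp.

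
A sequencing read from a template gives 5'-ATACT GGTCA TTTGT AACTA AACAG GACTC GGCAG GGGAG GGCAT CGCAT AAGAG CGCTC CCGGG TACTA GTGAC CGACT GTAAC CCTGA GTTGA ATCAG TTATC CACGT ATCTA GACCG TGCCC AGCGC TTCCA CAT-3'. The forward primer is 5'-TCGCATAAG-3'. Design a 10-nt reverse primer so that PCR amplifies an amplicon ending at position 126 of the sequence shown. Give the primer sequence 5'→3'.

The forward primer binds at positions 45–53; the product's 3' end on the top strand is position 126.
The reverse primer anneals to the top strand over positions 117–126, i.e. to ACCGTGCCCA.
Its sequence written 5'→3' is the reverse complement: TGGGCACGGT.

5'-TGGGCACGGT-3'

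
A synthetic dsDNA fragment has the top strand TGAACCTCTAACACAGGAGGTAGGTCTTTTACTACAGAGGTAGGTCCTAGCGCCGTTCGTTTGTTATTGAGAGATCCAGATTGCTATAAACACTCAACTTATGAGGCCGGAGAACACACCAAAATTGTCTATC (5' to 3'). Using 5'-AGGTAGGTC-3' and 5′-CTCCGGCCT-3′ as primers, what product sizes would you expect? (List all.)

95 bp, 75 bp

The forward primer AGGTAGGTC matches the top strand at positions 18–26, 38–46.
The reverse primer's reverse complement is AGGCCGGAG, matching at positions 104–112.
Each forward site pairs with the reverse site to give a product ending at position 112: sizes 95, 75 bp.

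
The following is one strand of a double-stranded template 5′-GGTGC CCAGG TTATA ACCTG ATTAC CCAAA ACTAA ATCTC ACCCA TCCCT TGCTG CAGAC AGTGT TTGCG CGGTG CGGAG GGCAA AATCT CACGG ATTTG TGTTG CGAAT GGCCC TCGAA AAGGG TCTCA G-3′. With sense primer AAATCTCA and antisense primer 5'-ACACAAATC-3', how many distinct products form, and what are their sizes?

Two products: 70 bp, 19 bp

The forward primer AAATCTCA matches the top strand at positions 34–41, 85–92.
The reverse primer's reverse complement is GATTTGTGT, matching at positions 95–103.
Each forward site pairs with the reverse site to give a product ending at position 103: sizes 70, 19 bp.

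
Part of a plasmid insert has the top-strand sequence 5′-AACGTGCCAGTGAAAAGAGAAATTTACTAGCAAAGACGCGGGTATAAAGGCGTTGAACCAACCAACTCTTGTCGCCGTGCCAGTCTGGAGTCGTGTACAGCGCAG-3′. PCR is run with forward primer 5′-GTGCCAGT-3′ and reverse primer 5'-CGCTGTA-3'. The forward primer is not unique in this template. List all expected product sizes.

The forward primer GTGCCAGT matches the top strand at positions 4–11, 77–84.
The reverse primer's reverse complement is TACAGCG, matching at positions 96–102.
Each forward site pairs with the reverse site to give a product ending at position 102: sizes 99, 26 bp.

99 bp, 26 bp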